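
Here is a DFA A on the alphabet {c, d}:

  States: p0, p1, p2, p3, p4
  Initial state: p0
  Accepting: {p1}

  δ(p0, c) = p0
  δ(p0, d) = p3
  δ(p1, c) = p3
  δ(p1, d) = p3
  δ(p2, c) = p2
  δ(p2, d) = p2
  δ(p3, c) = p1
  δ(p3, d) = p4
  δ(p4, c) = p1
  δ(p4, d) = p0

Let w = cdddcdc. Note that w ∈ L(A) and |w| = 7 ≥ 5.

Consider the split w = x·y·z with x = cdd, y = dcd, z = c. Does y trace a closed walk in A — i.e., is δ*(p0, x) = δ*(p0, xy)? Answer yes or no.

Run of A on the first 6 characters of w = c d d d c d:
  step 0: p0  (start)
  step 1: p0  (read c: p0→p0)
  step 2: p3  (read d: p0→p3)
  step 3: p4  (read d: p3→p4)
  step 4: p0  (read d: p4→p0)
  step 5: p0  (read c: p0→p0)
  step 6: p3  (read d: p0→p3)

After x (step 3): p4. After xy (step 6): p3.
They differ (p4 ≠ p3), so y is not a cycle from the state after x; this split is not the one the pumping-lemma construction produces, and pumping y need not keep the string in L(A).

no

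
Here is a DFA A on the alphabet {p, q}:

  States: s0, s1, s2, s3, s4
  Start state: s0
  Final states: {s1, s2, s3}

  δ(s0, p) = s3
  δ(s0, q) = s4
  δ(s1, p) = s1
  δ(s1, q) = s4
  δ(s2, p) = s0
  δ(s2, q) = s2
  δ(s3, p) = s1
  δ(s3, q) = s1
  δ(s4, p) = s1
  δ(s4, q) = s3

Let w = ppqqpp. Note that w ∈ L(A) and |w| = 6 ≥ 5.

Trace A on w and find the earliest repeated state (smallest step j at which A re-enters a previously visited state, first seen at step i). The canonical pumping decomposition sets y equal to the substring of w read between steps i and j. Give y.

Run of A on w = p p q q p p:
  step 0: s0  (start)
  step 1: s3  (read p: s0→s3)
  step 2: s1  (read p: s3→s1)
  step 3: s4  (read q: s1→s4)
  step 4: s3  (read q: s4→s3)   ← first repeat (s3 seen earlier)
  step 5: s1  (read p: s3→s1)
  step 6: s1  (read p: s1→s1)

So i = 1, j = 4, giving x = w[0:1] = p, y = w[1:4] = pqq, z = w[4:6] = pp.
Check: |xy| = 4 ≤ 5 and |y| = 3 ≥ 1. Reading y takes A from s3 back to s3, so every xyⁱz is accepted.
The DFA has 5 states, so the proof of the pumping lemma guarantees a repeated state among the first 5+1 visited; the segment between the two visits is the pumpable y.

pqq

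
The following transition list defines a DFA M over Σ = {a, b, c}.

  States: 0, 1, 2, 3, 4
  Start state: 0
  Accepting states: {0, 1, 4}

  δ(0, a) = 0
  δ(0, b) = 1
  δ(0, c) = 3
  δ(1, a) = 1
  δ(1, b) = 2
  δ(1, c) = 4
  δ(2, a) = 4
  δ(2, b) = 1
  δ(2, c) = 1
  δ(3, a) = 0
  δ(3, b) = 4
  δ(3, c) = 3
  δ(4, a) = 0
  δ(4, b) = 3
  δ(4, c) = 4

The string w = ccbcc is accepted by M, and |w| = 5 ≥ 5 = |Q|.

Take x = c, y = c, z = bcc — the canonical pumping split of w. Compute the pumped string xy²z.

cccbcc

xy^2z = c·c·c·bcc = cccbcc.
Reading y = c takes M from 3 back to 3, so after x·y·y the machine is still in 3, and z then leads to the accepting state 4. Hence cccbcc ∈ L(M).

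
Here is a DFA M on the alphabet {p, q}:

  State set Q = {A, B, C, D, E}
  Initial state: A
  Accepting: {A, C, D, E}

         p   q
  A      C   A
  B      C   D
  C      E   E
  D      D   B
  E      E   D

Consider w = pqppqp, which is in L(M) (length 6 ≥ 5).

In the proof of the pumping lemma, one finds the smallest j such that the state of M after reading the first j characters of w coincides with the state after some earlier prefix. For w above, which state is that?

E

State sequence: A -p-> C -q-> E -p-> E -p-> E -q-> D -p-> D
First repeat at step 3: E was already visited.

The earliest repeat is at step j = 3: M is in E, which it already visited at step i = 2.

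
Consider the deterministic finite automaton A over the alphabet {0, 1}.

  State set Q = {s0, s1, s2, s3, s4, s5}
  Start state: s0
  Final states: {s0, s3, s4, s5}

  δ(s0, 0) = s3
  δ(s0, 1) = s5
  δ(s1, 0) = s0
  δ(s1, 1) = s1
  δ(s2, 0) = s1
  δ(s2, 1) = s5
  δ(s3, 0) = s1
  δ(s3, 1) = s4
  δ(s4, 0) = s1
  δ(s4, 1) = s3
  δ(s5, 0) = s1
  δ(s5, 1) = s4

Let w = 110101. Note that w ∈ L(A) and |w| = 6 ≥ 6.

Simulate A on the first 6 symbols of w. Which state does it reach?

s5

State sequence: s0 -1-> s5 -1-> s4 -0-> s1 -1-> s1 -0-> s0 -1-> s5

After reading 6 characters, A is in state s5.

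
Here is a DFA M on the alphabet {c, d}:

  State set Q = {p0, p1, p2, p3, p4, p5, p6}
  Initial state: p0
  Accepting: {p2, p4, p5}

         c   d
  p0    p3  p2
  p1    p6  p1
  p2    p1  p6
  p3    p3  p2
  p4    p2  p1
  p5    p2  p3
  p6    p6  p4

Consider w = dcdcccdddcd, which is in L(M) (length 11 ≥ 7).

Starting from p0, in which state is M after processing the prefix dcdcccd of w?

State sequence: p0 -d-> p2 -c-> p1 -d-> p1 -c-> p6 -c-> p6 -c-> p6 -d-> p4

After reading 7 characters, M is in state p4.
(This kind of state-tracing is the core of the pumping-lemma construction: with 7 states, pigeonhole forces a repeat within the first 7 steps.)

p4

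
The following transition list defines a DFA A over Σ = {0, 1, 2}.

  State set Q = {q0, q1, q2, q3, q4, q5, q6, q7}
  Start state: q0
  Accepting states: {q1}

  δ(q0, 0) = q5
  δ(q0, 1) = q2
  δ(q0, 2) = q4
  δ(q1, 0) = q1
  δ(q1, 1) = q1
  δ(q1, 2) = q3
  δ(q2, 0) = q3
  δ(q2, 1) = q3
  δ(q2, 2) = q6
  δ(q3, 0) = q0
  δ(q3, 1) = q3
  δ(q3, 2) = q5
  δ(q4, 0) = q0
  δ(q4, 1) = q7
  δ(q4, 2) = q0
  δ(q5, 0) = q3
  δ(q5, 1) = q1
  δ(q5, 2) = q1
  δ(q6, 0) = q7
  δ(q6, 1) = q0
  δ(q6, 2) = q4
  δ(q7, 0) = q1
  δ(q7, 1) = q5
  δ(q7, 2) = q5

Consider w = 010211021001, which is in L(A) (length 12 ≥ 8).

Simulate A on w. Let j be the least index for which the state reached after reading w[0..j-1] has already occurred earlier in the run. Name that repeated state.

q1

State sequence: q0 -0-> q5 -1-> q1 -0-> q1 -2-> q3 -1-> q3 -1-> q3 -0-> q0 -2-> q4 -1-> q7 -0-> q1 -0-> q1 -1-> q1
First repeat at step 3: q1 was already visited.

The earliest repeat is at step j = 3: A is in q1, which it already visited at step i = 2.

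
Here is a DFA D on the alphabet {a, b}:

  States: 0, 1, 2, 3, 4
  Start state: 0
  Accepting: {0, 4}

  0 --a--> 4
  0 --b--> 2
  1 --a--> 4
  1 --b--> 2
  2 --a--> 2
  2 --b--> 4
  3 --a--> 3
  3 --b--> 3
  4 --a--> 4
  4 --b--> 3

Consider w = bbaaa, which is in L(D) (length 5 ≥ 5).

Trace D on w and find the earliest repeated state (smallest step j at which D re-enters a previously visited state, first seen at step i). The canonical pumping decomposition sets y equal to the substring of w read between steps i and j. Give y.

State sequence: 0 -b-> 2 -b-> 4 -a-> 4 -a-> 4 -a-> 4
First repeat at step 3: 4 was already visited.

So i = 2, j = 3, giving x = w[0:2] = bb, y = w[2:3] = a, z = w[3:5] = aa.
Check: |xy| = 3 ≤ 5 and |y| = 1 ≥ 1. Reading y takes D from 4 back to 4, so every xyⁱz is accepted.
With |Q| = 5, pigeonhole forces a state repeat no later than step 5; the substring read between the first and second visits to that state can be pumped.

a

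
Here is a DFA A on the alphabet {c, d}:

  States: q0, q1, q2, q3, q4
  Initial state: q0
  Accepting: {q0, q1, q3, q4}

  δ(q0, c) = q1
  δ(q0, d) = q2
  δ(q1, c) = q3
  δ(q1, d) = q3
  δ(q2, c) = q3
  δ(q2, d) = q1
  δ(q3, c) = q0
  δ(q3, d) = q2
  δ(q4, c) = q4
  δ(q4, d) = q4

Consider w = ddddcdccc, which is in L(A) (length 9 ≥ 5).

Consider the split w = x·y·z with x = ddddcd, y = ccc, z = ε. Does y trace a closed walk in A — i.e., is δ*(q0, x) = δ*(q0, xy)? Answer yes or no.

no

State sequence: q0 -d-> q2 -d-> q1 -d-> q3 -d-> q2 -c-> q3 -d-> q2 -c-> q3 -c-> q0 -c-> q1

After x (step 6): q2. After xy (step 9): q1.
They differ (q2 ≠ q1), so y is not a cycle from the state after x; this split is not the one the pumping-lemma construction produces, and pumping y need not keep the string in L(A).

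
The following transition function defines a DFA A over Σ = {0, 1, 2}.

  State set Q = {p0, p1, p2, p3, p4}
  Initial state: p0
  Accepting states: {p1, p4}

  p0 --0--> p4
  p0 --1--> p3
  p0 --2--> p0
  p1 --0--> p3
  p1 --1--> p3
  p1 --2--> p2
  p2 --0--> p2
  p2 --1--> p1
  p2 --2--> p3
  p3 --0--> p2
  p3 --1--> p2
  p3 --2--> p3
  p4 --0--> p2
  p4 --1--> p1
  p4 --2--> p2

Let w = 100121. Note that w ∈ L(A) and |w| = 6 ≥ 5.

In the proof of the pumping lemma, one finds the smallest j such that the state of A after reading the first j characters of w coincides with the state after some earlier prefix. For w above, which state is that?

Run of A on w = 1 0 0 1 2 1:
  step 0: p0  (start)
  step 1: p3  (read 1: p0→p3)
  step 2: p2  (read 0: p3→p2)
  step 3: p2  (read 0: p2→p2)   ← first repeat (p2 seen earlier)
  step 4: p1  (read 1: p2→p1)
  step 5: p2  (read 2: p1→p2)
  step 6: p1  (read 1: p2→p1)

The earliest repeat is at step j = 3: A is in p2, which it already visited at step i = 2.

p2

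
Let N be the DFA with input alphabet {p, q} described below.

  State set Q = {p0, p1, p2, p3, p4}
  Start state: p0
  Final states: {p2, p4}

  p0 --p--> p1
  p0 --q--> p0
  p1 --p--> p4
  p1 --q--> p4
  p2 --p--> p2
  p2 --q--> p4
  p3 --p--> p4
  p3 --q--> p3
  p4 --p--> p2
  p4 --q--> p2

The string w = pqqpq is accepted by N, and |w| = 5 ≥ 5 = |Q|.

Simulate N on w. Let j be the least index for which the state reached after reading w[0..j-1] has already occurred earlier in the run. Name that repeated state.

State sequence: p0 -p-> p1 -q-> p4 -q-> p2 -p-> p2 -q-> p4
First repeat at step 4: p2 was already visited.

The earliest repeat is at step j = 4: N is in p2, which it already visited at step i = 3.
The DFA has 5 states, so the proof of the pumping lemma guarantees a repeated state among the first 5+1 visited; the segment between the two visits is the pumpable y.

p2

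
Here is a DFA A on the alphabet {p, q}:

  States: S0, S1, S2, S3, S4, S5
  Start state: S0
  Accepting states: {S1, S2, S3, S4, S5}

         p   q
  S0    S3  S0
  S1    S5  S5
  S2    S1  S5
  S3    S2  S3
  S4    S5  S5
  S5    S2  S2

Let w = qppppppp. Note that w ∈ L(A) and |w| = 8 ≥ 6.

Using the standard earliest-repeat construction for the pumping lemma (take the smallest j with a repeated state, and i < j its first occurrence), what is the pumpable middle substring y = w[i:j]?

State sequence: S0 -q-> S0 -p-> S3 -p-> S2 -p-> S1 -p-> S5 -p-> S2 -p-> S1 -p-> S5
First repeat at step 1: S0 was already visited.

So i = 0, j = 1, giving x = w[0:0] = ε, y = w[0:1] = q, z = w[1:8] = ppppppp.
Check: |xy| = 1 ≤ 6 and |y| = 1 ≥ 1. Reading y takes A from S0 back to S0, so every xyⁱz is accepted.
Pumping length from the standard proof: p = 6 (the number of states). The repeated state found above gives |xy| = j ≤ 6 and |y| = j − i ≥ 1.

q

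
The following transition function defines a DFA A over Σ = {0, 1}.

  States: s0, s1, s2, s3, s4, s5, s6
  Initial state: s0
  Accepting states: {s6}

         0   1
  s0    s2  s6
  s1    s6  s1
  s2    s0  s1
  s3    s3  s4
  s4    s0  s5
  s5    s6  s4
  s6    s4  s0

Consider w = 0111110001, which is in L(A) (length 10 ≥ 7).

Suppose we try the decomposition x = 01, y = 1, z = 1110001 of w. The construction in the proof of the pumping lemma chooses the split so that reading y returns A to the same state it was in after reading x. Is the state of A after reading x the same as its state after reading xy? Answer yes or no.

yes

State sequence: s0 -0-> s2 -1-> s1 -1-> s1

After x (step 2): s1. After xy (step 3): s1.
They match, so y = 1 drives A around a cycle from s1 back to itself; pumping y any number of times keeps A in s1 before reading z, and xyⁱz ∈ L(A) for every i ≥ 0.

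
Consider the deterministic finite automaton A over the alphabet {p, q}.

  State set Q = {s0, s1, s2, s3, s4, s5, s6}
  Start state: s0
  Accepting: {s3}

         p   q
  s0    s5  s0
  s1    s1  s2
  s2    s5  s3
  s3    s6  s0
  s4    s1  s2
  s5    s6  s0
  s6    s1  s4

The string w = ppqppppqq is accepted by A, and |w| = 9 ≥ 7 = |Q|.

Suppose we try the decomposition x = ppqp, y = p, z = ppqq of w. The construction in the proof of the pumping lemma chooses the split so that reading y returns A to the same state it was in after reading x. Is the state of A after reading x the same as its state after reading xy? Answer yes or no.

State sequence: s0 -p-> s5 -p-> s6 -q-> s4 -p-> s1 -p-> s1

After x (step 4): s1. After xy (step 5): s1.
They match, so y = p drives A around a cycle from s1 back to itself; pumping y any number of times keeps A in s1 before reading z, and xyⁱz ∈ L(A) for every i ≥ 0.

yes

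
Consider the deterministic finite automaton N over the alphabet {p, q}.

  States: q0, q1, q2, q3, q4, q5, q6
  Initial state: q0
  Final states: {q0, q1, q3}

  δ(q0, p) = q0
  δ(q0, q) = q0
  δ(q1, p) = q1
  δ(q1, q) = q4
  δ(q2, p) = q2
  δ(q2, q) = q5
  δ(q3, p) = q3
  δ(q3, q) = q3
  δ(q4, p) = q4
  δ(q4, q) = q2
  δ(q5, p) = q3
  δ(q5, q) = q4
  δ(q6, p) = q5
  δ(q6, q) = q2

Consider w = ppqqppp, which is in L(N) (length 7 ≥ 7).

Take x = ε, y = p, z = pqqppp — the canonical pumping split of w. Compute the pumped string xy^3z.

xy^3z = ε·p·p·p·pqqppp = ppppqqppp.
Reading y = p takes N from q0 back to q0, so after x·y·y·y the machine is still in q0, and z then leads to the accepting state q0. Hence ppppqqppp ∈ L(N).

ppppqqppp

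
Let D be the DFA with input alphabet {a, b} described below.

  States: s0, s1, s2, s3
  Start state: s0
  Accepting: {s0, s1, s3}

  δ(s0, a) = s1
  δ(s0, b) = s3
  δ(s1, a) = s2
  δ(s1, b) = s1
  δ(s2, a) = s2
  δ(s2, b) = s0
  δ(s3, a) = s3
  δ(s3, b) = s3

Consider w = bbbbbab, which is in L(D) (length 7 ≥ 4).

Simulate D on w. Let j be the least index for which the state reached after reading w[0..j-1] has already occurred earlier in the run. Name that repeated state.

Run of D on w = b b b b b a b:
  step 0: s0  (start)
  step 1: s3  (read b: s0→s3)
  step 2: s3  (read b: s3→s3)   ← first repeat (s3 seen earlier)
  step 3: s3  (read b: s3→s3)
  step 4: s3  (read b: s3→s3)
  step 5: s3  (read b: s3→s3)
  step 6: s3  (read a: s3→s3)
  step 7: s3  (read b: s3→s3)

The earliest repeat is at step j = 2: D is in s3, which it already visited at step i = 1.

s3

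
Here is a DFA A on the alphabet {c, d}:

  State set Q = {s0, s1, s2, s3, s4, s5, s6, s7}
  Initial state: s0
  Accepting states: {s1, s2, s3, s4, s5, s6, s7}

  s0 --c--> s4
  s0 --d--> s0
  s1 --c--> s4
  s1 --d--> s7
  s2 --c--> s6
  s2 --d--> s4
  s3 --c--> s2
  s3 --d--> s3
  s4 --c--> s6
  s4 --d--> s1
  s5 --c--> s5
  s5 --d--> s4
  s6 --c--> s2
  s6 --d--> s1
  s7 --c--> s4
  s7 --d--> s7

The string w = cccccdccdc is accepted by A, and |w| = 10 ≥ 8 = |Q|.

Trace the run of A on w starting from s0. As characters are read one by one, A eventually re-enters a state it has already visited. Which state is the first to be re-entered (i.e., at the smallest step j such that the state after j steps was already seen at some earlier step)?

s6

State sequence: s0 -c-> s4 -c-> s6 -c-> s2 -c-> s6 -c-> s2 -d-> s4 -c-> s6 -c-> s2 -d-> s4 -c-> s6
First repeat at step 4: s6 was already visited.

The earliest repeat is at step j = 4: A is in s6, which it already visited at step i = 2.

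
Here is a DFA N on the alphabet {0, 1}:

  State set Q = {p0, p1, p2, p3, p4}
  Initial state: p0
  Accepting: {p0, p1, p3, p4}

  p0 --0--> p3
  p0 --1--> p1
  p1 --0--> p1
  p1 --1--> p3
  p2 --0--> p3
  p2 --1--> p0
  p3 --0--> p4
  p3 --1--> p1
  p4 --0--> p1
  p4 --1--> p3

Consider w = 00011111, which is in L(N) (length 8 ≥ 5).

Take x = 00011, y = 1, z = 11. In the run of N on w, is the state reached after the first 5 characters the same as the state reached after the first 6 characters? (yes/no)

Run of N on the first 6 characters of w = 0 0 0 1 1 1:
  step 0: p0  (start)
  step 1: p3  (read 0: p0→p3)
  step 2: p4  (read 0: p3→p4)
  step 3: p1  (read 0: p4→p1)
  step 4: p3  (read 1: p1→p3)
  step 5: p1  (read 1: p3→p1)
  step 6: p3  (read 1: p1→p3)

After x (step 5): p1. After xy (step 6): p3.
They differ (p1 ≠ p3), so y is not a cycle from the state after x; this split is not the one the pumping-lemma construction produces, and pumping y need not keep the string in L(N).

no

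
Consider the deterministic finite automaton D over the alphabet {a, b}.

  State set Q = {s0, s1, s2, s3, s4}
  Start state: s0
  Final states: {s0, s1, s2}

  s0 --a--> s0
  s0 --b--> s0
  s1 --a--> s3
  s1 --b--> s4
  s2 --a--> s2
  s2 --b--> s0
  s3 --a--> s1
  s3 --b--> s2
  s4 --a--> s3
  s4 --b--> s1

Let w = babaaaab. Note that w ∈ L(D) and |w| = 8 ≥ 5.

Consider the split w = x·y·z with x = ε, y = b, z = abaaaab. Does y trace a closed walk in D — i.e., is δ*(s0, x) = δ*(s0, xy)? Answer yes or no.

yes

State sequence: s0 -b-> s0

After x (step 0): s0. After xy (step 1): s0.
They match, so y = b drives D around a cycle from s0 back to itself; pumping y any number of times keeps D in s0 before reading z, and xyⁱz ∈ L(D) for every i ≥ 0.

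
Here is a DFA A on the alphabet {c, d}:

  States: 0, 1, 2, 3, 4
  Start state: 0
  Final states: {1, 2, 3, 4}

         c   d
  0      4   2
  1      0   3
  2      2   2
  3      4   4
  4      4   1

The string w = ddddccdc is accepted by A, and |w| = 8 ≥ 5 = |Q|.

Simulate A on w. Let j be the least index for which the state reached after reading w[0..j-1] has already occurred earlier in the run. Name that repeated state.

State sequence: 0 -d-> 2 -d-> 2 -d-> 2 -d-> 2 -c-> 2 -c-> 2 -d-> 2 -c-> 2
First repeat at step 2: 2 was already visited.

The earliest repeat is at step j = 2: A is in 2, which it already visited at step i = 1.
Since A has 5 states, any run of length ≥ 5 visits 5+1 states, so by pigeonhole some state repeats within the first 5 steps — that repeat gives the pumpable loop.

2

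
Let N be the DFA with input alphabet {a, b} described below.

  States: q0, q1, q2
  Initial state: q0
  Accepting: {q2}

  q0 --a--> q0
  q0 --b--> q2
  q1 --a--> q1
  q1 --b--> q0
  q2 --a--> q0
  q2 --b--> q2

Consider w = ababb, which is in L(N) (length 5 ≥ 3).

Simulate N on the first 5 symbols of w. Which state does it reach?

q2

State sequence: q0 -a-> q0 -b-> q2 -a-> q0 -b-> q2 -b-> q2

After reading 5 characters, N is in state q2.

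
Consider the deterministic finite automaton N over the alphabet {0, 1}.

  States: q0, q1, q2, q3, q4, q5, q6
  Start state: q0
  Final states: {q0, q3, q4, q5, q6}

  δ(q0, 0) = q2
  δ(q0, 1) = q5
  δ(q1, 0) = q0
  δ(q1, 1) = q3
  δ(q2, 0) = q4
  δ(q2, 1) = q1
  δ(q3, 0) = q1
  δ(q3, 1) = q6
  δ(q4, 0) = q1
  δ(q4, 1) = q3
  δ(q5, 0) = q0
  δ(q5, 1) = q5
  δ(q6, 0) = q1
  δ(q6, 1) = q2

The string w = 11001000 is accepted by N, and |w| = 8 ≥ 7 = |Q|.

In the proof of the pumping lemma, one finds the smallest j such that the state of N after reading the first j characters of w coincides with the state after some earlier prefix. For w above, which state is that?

q5

State sequence: q0 -1-> q5 -1-> q5 -0-> q0 -0-> q2 -1-> q1 -0-> q0 -0-> q2 -0-> q4
First repeat at step 2: q5 was already visited.

The earliest repeat is at step j = 2: N is in q5, which it already visited at step i = 1.
Since N has 7 states, any run of length ≥ 7 visits 7+1 states, so by pigeonhole some state repeats within the first 7 steps — that repeat gives the pumpable loop.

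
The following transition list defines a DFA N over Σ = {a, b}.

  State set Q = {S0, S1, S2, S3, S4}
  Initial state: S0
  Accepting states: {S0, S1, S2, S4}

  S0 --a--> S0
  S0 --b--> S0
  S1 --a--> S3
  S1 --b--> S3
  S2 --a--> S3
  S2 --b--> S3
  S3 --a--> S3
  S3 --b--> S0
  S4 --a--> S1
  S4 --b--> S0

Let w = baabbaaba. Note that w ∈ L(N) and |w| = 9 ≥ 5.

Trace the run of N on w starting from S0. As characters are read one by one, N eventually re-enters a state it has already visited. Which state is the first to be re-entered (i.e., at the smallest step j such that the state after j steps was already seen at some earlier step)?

State sequence: S0 -b-> S0 -a-> S0 -a-> S0 -b-> S0 -b-> S0 -a-> S0 -a-> S0 -b-> S0 -a-> S0
First repeat at step 1: S0 was already visited.

The earliest repeat is at step j = 1: N is in S0, which it already visited at step i = 0.
Pumping length from the standard proof: p = 5 (the number of states). The repeated state found above gives |xy| = j ≤ 5 and |y| = j − i ≥ 1.

S0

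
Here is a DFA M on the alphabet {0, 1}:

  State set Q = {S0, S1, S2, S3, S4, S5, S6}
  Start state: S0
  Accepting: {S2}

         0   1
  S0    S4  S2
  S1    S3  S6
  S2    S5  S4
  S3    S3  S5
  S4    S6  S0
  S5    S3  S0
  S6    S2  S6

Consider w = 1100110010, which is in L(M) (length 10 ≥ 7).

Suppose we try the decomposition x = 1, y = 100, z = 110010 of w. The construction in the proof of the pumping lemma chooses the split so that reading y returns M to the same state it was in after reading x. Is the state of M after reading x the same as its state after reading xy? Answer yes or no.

yes

State sequence: S0 -1-> S2 -1-> S4 -0-> S6 -0-> S2

After x (step 1): S2. After xy (step 4): S2.
They match, so y = 100 drives M around a cycle from S2 back to itself; pumping y any number of times keeps M in S2 before reading z, and xyⁱz ∈ L(M) for every i ≥ 0.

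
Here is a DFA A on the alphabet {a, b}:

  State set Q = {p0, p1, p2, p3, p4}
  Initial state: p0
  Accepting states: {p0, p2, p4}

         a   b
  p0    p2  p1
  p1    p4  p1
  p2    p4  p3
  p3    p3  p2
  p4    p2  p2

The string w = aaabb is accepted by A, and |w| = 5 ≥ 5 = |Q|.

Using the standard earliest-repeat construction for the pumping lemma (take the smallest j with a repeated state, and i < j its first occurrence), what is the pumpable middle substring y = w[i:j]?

Run of A on w = a a a b b:
  step 0: p0  (start)
  step 1: p2  (read a: p0→p2)
  step 2: p4  (read a: p2→p4)
  step 3: p2  (read a: p4→p2)   ← first repeat (p2 seen earlier)
  step 4: p3  (read b: p2→p3)
  step 5: p2  (read b: p3→p2)

So i = 1, j = 3, giving x = w[0:1] = a, y = w[1:3] = aa, z = w[3:5] = bb.
Check: |xy| = 3 ≤ 5 and |y| = 2 ≥ 1. Reading y takes A from p2 back to p2, so every xyⁱz is accepted.
The DFA has 5 states, so the proof of the pumping lemma guarantees a repeated state among the first 5+1 visited; the segment between the two visits is the pumpable y.

aa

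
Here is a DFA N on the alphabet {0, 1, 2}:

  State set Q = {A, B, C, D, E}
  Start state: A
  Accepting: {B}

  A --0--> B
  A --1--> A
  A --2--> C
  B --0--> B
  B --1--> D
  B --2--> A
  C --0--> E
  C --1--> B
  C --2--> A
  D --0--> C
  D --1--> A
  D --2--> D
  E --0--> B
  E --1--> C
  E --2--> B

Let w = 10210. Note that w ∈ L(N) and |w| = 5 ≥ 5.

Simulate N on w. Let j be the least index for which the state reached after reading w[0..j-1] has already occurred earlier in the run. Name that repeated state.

State sequence: A -1-> A -0-> B -2-> A -1-> A -0-> B
First repeat at step 1: A was already visited.

The earliest repeat is at step j = 1: N is in A, which it already visited at step i = 0.
The DFA has 5 states, so the proof of the pumping lemma guarantees a repeated state among the first 5+1 visited; the segment between the two visits is the pumpable y.

A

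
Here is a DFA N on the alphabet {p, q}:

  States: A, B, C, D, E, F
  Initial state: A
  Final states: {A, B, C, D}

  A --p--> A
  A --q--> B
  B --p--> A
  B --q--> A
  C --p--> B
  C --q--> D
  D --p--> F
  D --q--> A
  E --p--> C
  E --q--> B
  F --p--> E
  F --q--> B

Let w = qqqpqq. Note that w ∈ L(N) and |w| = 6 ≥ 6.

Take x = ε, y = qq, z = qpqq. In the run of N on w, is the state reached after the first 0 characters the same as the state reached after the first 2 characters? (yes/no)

yes

State sequence: A -q-> B -q-> A

After x (step 0): A. After xy (step 2): A.
They match, so y = qq drives N around a cycle from A back to itself; pumping y any number of times keeps N in A before reading z, and xyⁱz ∈ L(N) for every i ≥ 0.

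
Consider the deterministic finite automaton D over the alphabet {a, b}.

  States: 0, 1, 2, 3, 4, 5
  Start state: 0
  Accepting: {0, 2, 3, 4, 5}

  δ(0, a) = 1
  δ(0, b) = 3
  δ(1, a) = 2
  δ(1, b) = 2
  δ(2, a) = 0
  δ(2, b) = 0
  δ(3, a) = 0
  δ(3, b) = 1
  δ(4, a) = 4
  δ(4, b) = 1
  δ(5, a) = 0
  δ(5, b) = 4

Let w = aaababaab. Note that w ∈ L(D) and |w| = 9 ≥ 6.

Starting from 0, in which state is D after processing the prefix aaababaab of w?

2

Run of D on the first 9 characters of w = a a a b a b a a b:
  step 0: 0  (start)
  step 1: 1  (read a: 0→1)
  step 2: 2  (read a: 1→2)
  step 3: 0  (read a: 2→0)
  step 4: 3  (read b: 0→3)
  step 5: 0  (read a: 3→0)
  step 6: 3  (read b: 0→3)
  step 7: 0  (read a: 3→0)
  step 8: 1  (read a: 0→1)
  step 9: 2  (read b: 1→2)

After reading 9 characters, D is in state 2.
(This kind of state-tracing is the core of the pumping-lemma construction: with 6 states, pigeonhole forces a repeat within the first 6 steps.)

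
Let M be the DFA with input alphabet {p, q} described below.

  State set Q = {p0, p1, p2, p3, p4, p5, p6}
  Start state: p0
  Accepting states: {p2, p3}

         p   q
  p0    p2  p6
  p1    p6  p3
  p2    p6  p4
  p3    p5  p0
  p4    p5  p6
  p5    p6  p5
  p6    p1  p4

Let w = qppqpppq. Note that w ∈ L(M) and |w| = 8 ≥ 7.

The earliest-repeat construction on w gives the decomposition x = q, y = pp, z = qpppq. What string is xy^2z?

xy^2z = q·pp·pp·qpppq = qppppqpppq.
Reading y = pp takes M from p6 back to p6, so after x·y·y the machine is still in p6, and z then leads to the accepting state p3. Hence qppppqpppq ∈ L(M).

qppppqpppq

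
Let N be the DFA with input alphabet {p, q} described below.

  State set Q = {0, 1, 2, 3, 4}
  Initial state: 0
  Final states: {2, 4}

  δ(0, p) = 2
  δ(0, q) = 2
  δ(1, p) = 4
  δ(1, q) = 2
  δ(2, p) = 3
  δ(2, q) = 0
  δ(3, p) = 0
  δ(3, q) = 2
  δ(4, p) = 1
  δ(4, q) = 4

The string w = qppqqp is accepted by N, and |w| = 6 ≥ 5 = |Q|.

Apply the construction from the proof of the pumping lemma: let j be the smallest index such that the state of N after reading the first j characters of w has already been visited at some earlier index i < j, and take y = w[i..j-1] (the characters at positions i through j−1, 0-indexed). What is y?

qpp

State sequence: 0 -q-> 2 -p-> 3 -p-> 0 -q-> 2 -q-> 0 -p-> 2
First repeat at step 3: 0 was already visited.

So i = 0, j = 3, giving x = w[0:0] = ε, y = w[0:3] = qpp, z = w[3:6] = qqp.
Check: |xy| = 3 ≤ 5 and |y| = 3 ≥ 1. Reading y takes N from 0 back to 0, so every xyⁱz is accepted.
With |Q| = 5, pigeonhole forces a state repeat no later than step 5; the substring read between the first and second visits to that state can be pumped.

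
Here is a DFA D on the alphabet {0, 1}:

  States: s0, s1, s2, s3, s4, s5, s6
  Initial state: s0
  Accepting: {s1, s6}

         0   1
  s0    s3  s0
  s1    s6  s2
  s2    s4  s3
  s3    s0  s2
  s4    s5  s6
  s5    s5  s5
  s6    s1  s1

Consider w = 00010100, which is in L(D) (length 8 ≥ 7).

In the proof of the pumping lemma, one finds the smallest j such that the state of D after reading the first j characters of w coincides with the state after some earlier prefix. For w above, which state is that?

s0

Run of D on w = 0 0 0 1 0 1 0 0:
  step 0: s0  (start)
  step 1: s3  (read 0: s0→s3)
  step 2: s0  (read 0: s3→s0)   ← first repeat (s0 seen earlier)
  step 3: s3  (read 0: s0→s3)
  step 4: s2  (read 1: s3→s2)
  step 5: s4  (read 0: s2→s4)
  step 6: s6  (read 1: s4→s6)
  step 7: s1  (read 0: s6→s1)
  step 8: s6  (read 0: s1→s6)

The earliest repeat is at step j = 2: D is in s0, which it already visited at step i = 0.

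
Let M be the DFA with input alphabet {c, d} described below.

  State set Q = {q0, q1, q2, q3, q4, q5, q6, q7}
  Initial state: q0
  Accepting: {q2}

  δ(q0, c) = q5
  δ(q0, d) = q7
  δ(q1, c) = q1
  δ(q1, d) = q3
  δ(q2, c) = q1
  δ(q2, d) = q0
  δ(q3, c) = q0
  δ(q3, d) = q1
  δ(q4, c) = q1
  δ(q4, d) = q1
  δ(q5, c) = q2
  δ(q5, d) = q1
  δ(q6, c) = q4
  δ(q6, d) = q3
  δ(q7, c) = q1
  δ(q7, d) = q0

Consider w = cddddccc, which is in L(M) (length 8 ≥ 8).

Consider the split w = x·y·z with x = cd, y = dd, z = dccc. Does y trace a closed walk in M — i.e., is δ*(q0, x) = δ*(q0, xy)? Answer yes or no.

yes

Run of M on the first 4 characters of w = c d d d:
  step 0: q0  (start)
  step 1: q5  (read c: q0→q5)
  step 2: q1  (read d: q5→q1)
  step 3: q3  (read d: q1→q3)
  step 4: q1  (read d: q3→q1)

After x (step 2): q1. After xy (step 4): q1.
They match, so y = dd drives M around a cycle from q1 back to itself; pumping y any number of times keeps M in q1 before reading z, and xyⁱz ∈ L(M) for every i ≥ 0.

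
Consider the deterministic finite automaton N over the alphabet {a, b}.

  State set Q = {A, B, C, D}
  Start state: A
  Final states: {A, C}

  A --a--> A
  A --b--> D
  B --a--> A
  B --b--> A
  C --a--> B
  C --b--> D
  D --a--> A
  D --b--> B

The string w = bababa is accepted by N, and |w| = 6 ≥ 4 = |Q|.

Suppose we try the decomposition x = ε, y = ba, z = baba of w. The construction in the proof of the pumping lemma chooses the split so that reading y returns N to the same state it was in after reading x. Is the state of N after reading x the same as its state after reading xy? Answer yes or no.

Run of N on the first 2 characters of w = b a:
  step 0: A  (start)
  step 1: D  (read b: A→D)
  step 2: A  (read a: D→A)

After x (step 0): A. After xy (step 2): A.
They match, so y = ba drives N around a cycle from A back to itself; pumping y any number of times keeps N in A before reading z, and xyⁱz ∈ L(N) for every i ≥ 0.

yes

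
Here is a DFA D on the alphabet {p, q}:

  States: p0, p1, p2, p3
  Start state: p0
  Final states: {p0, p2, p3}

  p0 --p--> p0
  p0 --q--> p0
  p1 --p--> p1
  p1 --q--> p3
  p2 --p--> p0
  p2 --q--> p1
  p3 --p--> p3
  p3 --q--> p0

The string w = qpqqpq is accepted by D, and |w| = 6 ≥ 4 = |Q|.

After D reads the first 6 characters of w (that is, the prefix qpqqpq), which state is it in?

Run of D on the first 6 characters of w = q p q q p q:
  step 0: p0  (start)
  step 1: p0  (read q: p0→p0)
  step 2: p0  (read p: p0→p0)
  step 3: p0  (read q: p0→p0)
  step 4: p0  (read q: p0→p0)
  step 5: p0  (read p: p0→p0)
  step 6: p0  (read q: p0→p0)

After reading 6 characters, D is in state p0.

p0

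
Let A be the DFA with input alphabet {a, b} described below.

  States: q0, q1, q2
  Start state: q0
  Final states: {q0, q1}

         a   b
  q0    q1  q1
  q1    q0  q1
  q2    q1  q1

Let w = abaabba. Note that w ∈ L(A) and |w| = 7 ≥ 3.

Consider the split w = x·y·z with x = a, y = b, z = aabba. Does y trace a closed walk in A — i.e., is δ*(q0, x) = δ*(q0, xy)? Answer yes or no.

Run of A on the first 2 characters of w = a b:
  step 0: q0  (start)
  step 1: q1  (read a: q0→q1)
  step 2: q1  (read b: q1→q1)

After x (step 1): q1. After xy (step 2): q1.
They match, so y = b drives A around a cycle from q1 back to itself; pumping y any number of times keeps A in q1 before reading z, and xyⁱz ∈ L(A) for every i ≥ 0.

yes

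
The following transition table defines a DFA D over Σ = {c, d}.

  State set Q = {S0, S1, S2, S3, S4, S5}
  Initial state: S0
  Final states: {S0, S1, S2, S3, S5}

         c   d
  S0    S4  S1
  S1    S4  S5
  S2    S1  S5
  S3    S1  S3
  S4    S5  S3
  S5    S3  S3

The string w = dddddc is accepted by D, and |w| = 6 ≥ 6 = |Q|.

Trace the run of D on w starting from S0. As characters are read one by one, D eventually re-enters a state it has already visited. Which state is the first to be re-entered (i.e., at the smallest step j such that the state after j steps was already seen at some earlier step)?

S3

Run of D on w = d d d d d c:
  step 0: S0  (start)
  step 1: S1  (read d: S0→S1)
  step 2: S5  (read d: S1→S5)
  step 3: S3  (read d: S5→S3)
  step 4: S3  (read d: S3→S3)   ← first repeat (S3 seen earlier)
  step 5: S3  (read d: S3→S3)
  step 6: S1  (read c: S3→S1)

The earliest repeat is at step j = 4: D is in S3, which it already visited at step i = 3.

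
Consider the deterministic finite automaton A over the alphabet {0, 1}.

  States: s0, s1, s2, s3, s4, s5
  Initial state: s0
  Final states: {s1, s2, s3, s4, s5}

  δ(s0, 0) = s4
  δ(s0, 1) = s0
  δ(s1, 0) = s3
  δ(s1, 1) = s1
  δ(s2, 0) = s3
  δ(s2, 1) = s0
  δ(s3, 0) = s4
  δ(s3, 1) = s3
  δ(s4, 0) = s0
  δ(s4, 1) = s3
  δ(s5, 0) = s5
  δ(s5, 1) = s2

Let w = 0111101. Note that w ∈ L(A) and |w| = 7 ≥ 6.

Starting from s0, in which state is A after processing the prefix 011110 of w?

State sequence: s0 -0-> s4 -1-> s3 -1-> s3 -1-> s3 -1-> s3 -0-> s4

After reading 6 characters, A is in state s4.

s4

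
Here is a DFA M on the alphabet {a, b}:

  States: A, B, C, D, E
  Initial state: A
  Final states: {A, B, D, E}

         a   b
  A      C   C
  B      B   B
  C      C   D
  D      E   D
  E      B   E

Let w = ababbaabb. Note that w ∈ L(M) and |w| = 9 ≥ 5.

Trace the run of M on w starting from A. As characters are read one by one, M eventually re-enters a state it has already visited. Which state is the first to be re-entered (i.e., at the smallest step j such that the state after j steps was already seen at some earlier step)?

Run of M on w = a b a b b a a b b:
  step 0: A  (start)
  step 1: C  (read a: A→C)
  step 2: D  (read b: C→D)
  step 3: E  (read a: D→E)
  step 4: E  (read b: E→E)   ← first repeat (E seen earlier)
  step 5: E  (read b: E→E)
  step 6: B  (read a: E→B)
  step 7: B  (read a: B→B)
  step 8: B  (read b: B→B)
  step 9: B  (read b: B→B)

The earliest repeat is at step j = 4: M is in E, which it already visited at step i = 3.
Since M has 5 states, any run of length ≥ 5 visits 5+1 states, so by pigeonhole some state repeats within the first 5 steps — that repeat gives the pumpable loop.

E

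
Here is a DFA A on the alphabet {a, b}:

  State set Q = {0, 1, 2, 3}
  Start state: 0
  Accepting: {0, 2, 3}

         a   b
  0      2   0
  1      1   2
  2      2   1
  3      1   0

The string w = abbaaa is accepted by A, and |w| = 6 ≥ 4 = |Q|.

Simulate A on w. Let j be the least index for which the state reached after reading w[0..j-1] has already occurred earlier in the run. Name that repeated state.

State sequence: 0 -a-> 2 -b-> 1 -b-> 2 -a-> 2 -a-> 2 -a-> 2
First repeat at step 3: 2 was already visited.

The earliest repeat is at step j = 3: A is in 2, which it already visited at step i = 1.

2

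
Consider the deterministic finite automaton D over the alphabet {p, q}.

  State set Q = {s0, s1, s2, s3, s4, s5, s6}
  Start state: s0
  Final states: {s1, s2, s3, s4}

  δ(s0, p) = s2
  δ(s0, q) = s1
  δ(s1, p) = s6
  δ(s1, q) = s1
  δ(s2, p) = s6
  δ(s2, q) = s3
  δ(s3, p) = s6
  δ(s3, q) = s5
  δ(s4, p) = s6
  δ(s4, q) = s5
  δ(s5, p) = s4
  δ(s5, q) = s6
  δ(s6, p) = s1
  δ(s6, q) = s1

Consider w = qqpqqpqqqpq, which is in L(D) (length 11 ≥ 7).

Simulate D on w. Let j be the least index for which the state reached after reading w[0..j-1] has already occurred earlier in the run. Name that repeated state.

s1

State sequence: s0 -q-> s1 -q-> s1 -p-> s6 -q-> s1 -q-> s1 -p-> s6 -q-> s1 -q-> s1 -q-> s1 -p-> s6 -q-> s1
First repeat at step 2: s1 was already visited.

The earliest repeat is at step j = 2: D is in s1, which it already visited at step i = 1.
Since D has 7 states, any run of length ≥ 7 visits 7+1 states, so by pigeonhole some state repeats within the first 7 steps — that repeat gives the pumpable loop.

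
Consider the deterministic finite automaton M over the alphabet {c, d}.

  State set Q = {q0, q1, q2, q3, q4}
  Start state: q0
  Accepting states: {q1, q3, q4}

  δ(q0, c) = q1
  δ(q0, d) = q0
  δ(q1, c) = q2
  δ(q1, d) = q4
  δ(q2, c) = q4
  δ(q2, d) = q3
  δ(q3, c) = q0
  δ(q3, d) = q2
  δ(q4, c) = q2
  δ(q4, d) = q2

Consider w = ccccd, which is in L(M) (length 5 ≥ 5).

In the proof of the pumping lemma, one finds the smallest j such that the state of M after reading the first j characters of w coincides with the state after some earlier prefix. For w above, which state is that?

State sequence: q0 -c-> q1 -c-> q2 -c-> q4 -c-> q2 -d-> q3
First repeat at step 4: q2 was already visited.

The earliest repeat is at step j = 4: M is in q2, which it already visited at step i = 2.
The DFA has 5 states, so the proof of the pumping lemma guarantees a repeated state among the first 5+1 visited; the segment between the two visits is the pumpable y.

q2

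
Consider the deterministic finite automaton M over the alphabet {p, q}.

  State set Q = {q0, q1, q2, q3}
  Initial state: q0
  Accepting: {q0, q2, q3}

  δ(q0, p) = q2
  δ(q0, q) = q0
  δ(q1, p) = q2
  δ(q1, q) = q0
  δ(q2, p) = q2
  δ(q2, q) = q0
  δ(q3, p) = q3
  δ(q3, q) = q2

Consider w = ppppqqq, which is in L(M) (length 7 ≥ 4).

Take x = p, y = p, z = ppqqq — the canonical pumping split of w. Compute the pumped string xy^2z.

xy^2z = p·p·p·ppqqq = pppppqqq.
Reading y = p takes M from q2 back to q2, so after x·y·y the machine is still in q2, and z then leads to the accepting state q0. Hence pppppqqq ∈ L(M).

pppppqqq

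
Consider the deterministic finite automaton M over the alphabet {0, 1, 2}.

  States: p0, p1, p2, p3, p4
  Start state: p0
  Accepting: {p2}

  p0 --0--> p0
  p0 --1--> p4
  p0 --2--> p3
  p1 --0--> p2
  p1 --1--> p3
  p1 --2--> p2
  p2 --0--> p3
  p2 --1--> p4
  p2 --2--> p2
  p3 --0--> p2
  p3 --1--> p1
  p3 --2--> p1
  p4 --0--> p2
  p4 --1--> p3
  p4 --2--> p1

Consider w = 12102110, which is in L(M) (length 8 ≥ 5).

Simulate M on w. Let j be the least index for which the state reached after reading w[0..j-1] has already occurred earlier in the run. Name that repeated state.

p2

State sequence: p0 -1-> p4 -2-> p1 -1-> p3 -0-> p2 -2-> p2 -1-> p4 -1-> p3 -0-> p2
First repeat at step 5: p2 was already visited.

The earliest repeat is at step j = 5: M is in p2, which it already visited at step i = 4.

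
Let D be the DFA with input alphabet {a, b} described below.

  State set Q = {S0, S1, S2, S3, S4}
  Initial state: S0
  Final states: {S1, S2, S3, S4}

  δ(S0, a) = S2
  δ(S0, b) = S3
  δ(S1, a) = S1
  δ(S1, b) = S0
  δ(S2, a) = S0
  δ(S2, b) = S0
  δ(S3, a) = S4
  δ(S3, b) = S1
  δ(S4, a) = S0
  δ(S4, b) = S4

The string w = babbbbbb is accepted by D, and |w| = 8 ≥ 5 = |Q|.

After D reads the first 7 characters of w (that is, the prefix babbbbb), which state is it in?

S4

Run of D on the first 7 characters of w = b a b b b b b:
  step 0: S0  (start)
  step 1: S3  (read b: S0→S3)
  step 2: S4  (read a: S3→S4)
  step 3: S4  (read b: S4→S4)
  step 4: S4  (read b: S4→S4)
  step 5: S4  (read b: S4→S4)
  step 6: S4  (read b: S4→S4)
  step 7: S4  (read b: S4→S4)

After reading 7 characters, D is in state S4.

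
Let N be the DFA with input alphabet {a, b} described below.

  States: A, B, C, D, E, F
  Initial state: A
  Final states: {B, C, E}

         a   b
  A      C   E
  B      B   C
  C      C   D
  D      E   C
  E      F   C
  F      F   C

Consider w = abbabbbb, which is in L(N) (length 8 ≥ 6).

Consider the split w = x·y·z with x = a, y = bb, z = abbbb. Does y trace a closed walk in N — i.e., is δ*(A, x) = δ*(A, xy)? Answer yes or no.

yes

Run of N on the first 3 characters of w = a b b:
  step 0: A  (start)
  step 1: C  (read a: A→C)
  step 2: D  (read b: C→D)
  step 3: C  (read b: D→C)

After x (step 1): C. After xy (step 3): C.
They match, so y = bb drives N around a cycle from C back to itself; pumping y any number of times keeps N in C before reading z, and xyⁱz ∈ L(N) for every i ≥ 0.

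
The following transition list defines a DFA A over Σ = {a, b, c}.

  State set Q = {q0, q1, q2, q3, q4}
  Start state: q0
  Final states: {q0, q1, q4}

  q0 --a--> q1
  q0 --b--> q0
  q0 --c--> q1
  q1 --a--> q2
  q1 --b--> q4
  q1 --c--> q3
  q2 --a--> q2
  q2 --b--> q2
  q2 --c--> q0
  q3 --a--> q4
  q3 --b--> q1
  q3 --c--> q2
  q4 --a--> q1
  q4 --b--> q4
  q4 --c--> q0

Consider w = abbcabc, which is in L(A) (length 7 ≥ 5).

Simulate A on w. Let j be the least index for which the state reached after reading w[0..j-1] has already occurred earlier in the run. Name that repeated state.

State sequence: q0 -a-> q1 -b-> q4 -b-> q4 -c-> q0 -a-> q1 -b-> q4 -c-> q0
First repeat at step 3: q4 was already visited.

The earliest repeat is at step j = 3: A is in q4, which it already visited at step i = 2.

q4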